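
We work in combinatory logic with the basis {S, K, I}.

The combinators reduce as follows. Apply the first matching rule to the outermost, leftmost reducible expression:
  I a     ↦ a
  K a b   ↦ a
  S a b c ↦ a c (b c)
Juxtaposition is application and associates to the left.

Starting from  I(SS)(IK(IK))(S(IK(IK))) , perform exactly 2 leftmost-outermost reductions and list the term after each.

  start: I(SS)(IK(IK))(S(IK(IK)))
  step 1: SS(IK(IK))(S(IK(IK)))
  step 2: S(S(IK(IK)))(IK(IK)(S(IK(IK))))

Answer: after 2 steps: S(S(IK(IK)))(IK(IK)(S(IK(IK))))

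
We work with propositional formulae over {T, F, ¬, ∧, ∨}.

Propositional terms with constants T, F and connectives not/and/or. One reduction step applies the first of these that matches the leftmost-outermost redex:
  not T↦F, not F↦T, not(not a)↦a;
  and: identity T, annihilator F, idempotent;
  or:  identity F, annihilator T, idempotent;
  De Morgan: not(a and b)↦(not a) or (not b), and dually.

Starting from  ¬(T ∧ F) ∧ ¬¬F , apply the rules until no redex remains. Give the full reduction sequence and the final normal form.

Answer: normal form = F  (in 6 steps)

Derivation:
  start: ¬(T ∧ F) ∧ ¬¬F
  [1] (¬T ∨ ¬F) ∧ ¬¬F
  [2] (F ∨ ¬F) ∧ ¬¬F
  [3] ¬F ∧ ¬¬F
  [4] T ∧ ¬¬F
  [5] ¬¬F
  [6] F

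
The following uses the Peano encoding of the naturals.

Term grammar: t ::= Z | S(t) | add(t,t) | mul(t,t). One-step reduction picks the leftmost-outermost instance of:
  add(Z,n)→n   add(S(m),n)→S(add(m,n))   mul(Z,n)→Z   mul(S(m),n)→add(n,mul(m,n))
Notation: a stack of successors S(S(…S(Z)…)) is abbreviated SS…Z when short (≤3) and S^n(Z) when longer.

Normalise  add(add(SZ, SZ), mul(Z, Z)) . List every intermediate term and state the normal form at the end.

  start: add(add(SZ, SZ), mul(Z, Z))
  step 1: add(S(add(Z, SZ)), mul(Z, Z))
  step 2: S(add(add(Z, SZ), mul(Z, Z)))
  step 3: S(add(SZ, mul(Z, Z)))
  step 4: S(S(add(Z, mul(Z, Z))))
  step 5: S(S(mul(Z, Z)))
  step 6: SSZ

Answer: normal form = SSZ  (in 6 steps)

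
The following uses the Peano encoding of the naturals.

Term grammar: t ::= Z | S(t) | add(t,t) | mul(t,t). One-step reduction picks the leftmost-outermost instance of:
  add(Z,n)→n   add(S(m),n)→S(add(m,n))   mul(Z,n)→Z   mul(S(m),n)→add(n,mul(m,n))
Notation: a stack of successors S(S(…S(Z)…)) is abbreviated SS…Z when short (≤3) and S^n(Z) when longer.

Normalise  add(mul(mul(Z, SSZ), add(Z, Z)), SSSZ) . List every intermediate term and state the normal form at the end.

  start: add(mul(mul(Z, SSZ), add(Z, Z)), SSSZ)
  →1  add(mul(Z, add(Z, Z)), SSSZ)
  →2  add(Z, SSSZ)
  →3  SSSZ

Answer: normal form = SSSZ  (in 3 steps)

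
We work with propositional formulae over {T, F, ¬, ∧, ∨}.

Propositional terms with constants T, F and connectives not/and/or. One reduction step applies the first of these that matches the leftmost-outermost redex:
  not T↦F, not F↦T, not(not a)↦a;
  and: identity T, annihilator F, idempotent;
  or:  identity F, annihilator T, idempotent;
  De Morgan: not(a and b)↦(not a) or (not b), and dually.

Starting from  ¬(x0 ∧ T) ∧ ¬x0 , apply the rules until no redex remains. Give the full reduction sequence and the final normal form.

Answer: normal form = ¬x0  (in 4 steps)

Working:
  start: ¬(x0 ∧ T) ∧ ¬x0
  →1  (¬x0 ∨ ¬T) ∧ ¬x0
  →2  (¬x0 ∨ F) ∧ ¬x0
  →3  ¬x0 ∧ ¬x0
  →4  ¬x0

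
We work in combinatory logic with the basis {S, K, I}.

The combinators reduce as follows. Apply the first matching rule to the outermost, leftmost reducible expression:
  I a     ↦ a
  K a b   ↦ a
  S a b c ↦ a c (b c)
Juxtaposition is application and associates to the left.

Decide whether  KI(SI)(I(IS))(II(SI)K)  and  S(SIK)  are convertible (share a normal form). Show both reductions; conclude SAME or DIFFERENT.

Answer: SAME — A ⇓ S(SIK), B ⇓ S(SIK)

Derivation:
Term A:
  start: KI(SI)(I(IS))(II(SI)K)
  step 1: I(I(IS))(II(SI)K)
  step 2: I(IS)(II(SI)K)
  step 3: IS(II(SI)K)
  step 4: S(II(SI)K)
  step 5: S(I(SI)K)
  step 6: S(SIK)

Term B:
  start: S(SIK)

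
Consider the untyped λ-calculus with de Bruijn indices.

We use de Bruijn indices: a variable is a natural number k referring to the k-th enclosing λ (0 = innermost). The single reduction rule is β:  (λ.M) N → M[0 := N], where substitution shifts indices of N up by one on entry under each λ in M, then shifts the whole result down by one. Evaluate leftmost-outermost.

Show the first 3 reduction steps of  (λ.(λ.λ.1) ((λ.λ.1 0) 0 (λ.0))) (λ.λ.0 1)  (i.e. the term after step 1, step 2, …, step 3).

  start: (λ.(λ.λ.1) ((λ.λ.1 0) 0 (λ.0))) (λ.λ.0 1)
  →1  (λ.λ.1) ((λ.λ.1 0) (λ.λ.0 1) (λ.0))
  →2  λ.(λ.λ.1 0) (λ.λ.0 1) (λ.0)
  →3  λ.(λ.(λ.λ.0 1) 0) (λ.0)

Answer: after 3 steps: λ.(λ.(λ.λ.0 1) 0) (λ.0)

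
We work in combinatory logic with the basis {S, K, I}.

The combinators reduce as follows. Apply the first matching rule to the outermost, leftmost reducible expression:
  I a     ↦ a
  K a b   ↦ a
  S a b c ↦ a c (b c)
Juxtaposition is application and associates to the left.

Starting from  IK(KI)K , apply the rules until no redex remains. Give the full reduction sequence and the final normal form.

  start: IK(KI)K
  →1  K(KI)K
  →2  KI

Answer: normal form = KI  (in 2 steps)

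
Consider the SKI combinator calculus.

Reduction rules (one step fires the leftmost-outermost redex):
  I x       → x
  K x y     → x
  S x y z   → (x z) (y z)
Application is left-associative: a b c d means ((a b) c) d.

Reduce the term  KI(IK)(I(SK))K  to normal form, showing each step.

Answer: normal form = SKK  (in 3 steps)

Working:
  start: KI(IK)(I(SK))K
  step 1: I(I(SK))K
  step 2: I(SK)K
  step 3: SKK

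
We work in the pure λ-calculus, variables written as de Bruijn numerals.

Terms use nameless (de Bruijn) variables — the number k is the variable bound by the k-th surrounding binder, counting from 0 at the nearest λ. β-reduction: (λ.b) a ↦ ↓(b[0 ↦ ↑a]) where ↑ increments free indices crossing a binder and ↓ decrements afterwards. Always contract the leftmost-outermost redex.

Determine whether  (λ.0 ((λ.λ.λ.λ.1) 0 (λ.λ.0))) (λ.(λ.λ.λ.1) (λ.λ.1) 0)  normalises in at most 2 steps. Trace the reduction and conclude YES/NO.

  start: (λ.0 ((λ.λ.λ.λ.1) 0 (λ.λ.0))) (λ.(λ.λ.λ.1) (λ.λ.1) 0)
  step 1: (λ.(λ.λ.λ.1) (λ.λ.1) 0) ((λ.λ.λ.λ.1) (λ.(λ.λ.λ.1) (λ.λ.1) 0) (λ.λ.0))
  step 2: (λ.λ.λ.1) (λ.λ.1) ((λ.λ.λ.λ.1) (λ.(λ.λ.λ.1) (λ.λ.1) 0) (λ.λ.0))

Answer: NO — after 2 steps the term is (λ.λ.λ.1) (λ.λ.1) ((λ.λ.λ.λ.1) (λ.(λ.λ.λ.1) (λ.λ.1) 0) (λ.λ.0)), not yet normal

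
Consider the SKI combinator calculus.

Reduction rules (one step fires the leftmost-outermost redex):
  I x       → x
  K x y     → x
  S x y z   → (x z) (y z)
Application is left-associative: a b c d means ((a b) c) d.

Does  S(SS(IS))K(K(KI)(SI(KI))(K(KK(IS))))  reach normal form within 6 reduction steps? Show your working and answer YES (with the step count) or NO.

Answer: NO — after 6 steps the term is K(K(KI)(SI(KI))(K(KK(IS))))(IS(K(KI)(SI(KI))(K(KK(IS))))(K(K(KI)(SI(KI))(K(KK(IS)))))), not yet normal

Working:
  start: S(SS(IS))K(K(KI)(SI(KI))(K(KK(IS))))
  step 1: SS(IS)(K(KI)(SI(KI))(K(KK(IS))))(K(K(KI)(SI(KI))(K(KK(IS)))))
  step 2: S(K(KI)(SI(KI))(K(KK(IS))))(IS(K(KI)(SI(KI))(K(KK(IS)))))(K(K(KI)(SI(KI))(K(KK(IS)))))
  step 3: K(KI)(SI(KI))(K(KK(IS)))(K(K(KI)(SI(KI))(K(KK(IS)))))(IS(K(KI)(SI(KI))(K(KK(IS))))(K(K(KI)(SI(KI))(K(KK(IS))))))
  step 4: KI(K(KK(IS)))(K(K(KI)(SI(KI))(K(KK(IS)))))(IS(K(KI)(SI(KI))(K(KK(IS))))(K(K(KI)(SI(KI))(K(KK(IS))))))
  step 5: I(K(K(KI)(SI(KI))(K(KK(IS)))))(IS(K(KI)(SI(KI))(K(KK(IS))))(K(K(KI)(SI(KI))(K(KK(IS))))))
  step 6: K(K(KI)(SI(KI))(K(KK(IS))))(IS(K(KI)(SI(KI))(K(KK(IS))))(K(K(KI)(SI(KI))(K(KK(IS))))))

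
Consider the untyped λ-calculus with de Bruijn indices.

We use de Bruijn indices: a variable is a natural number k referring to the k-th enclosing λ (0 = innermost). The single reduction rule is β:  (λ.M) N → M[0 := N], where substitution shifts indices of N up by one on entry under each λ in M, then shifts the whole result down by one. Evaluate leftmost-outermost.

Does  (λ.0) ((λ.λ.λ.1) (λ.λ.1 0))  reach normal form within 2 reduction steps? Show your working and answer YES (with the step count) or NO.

Answer: YES — reaches normal form λ.λ.1 in 2 ≤ 2 steps

Derivation:
  start: (λ.0) ((λ.λ.λ.1) (λ.λ.1 0))
  step 1: (λ.λ.λ.1) (λ.λ.1 0)
  step 2: λ.λ.1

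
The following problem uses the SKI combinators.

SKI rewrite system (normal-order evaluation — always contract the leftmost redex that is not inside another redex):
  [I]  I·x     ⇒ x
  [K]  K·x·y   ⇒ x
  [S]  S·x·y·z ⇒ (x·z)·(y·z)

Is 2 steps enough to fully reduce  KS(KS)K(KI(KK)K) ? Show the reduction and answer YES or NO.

  start: KS(KS)K(KI(KK)K)
  [1] SK(KI(KK)K)
  [2] SK(IK)

Answer: NO — after 2 steps the term is SK(IK), not yet normal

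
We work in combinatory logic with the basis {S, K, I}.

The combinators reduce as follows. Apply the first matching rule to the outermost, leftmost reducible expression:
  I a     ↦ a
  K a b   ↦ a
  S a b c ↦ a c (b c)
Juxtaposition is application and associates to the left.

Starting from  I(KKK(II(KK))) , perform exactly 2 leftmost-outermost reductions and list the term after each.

  start: I(KKK(II(KK)))
  [1] KKK(II(KK))
  [2] K(II(KK))

Answer: after 2 steps: K(II(KK))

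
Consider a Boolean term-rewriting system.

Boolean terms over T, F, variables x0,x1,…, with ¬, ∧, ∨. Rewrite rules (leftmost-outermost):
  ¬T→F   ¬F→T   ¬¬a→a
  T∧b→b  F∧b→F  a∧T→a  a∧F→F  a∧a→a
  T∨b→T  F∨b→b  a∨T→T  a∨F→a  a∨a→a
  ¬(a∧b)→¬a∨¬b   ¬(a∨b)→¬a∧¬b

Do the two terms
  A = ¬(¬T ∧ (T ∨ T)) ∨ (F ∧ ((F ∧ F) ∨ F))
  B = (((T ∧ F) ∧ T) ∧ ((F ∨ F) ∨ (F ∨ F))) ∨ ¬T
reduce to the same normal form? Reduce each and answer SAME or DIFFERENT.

Answer: DIFFERENT — A ⇓ T, B ⇓ F

Working:
Term A:
  start: ¬(¬T ∧ (T ∨ T)) ∨ (F ∧ ((F ∧ F) ∨ F))
  [1] (¬¬T ∨ ¬(T ∨ T)) ∨ (F ∧ ((F ∧ F) ∨ F))
  [2] (T ∨ ¬(T ∨ T)) ∨ (F ∧ ((F ∧ F) ∨ F))
  [3] T ∨ (F ∧ ((F ∧ F) ∨ F))
  [4] T

Term B:
  start: (((T ∧ F) ∧ T) ∧ ((F ∨ F) ∨ (F ∨ F))) ∨ ¬T
  [1] ((T ∧ F) ∧ ((F ∨ F) ∨ (F ∨ F))) ∨ ¬T
  [2] (F ∧ ((F ∨ F) ∨ (F ∨ F))) ∨ ¬T
  [3] F ∨ ¬T
  [4] ¬T
  [5] F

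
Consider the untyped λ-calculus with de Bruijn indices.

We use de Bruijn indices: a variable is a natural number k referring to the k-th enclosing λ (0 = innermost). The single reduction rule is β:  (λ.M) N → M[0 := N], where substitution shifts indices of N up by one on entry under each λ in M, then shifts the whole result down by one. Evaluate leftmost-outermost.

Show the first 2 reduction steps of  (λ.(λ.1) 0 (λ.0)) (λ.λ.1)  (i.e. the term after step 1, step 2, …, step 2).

Answer: after 2 steps: (λ.λ.1) (λ.0)

Reduction:
  start: (λ.(λ.1) 0 (λ.0)) (λ.λ.1)
  step 1: (λ.λ.λ.1) (λ.λ.1) (λ.0)
  step 2: (λ.λ.1) (λ.0)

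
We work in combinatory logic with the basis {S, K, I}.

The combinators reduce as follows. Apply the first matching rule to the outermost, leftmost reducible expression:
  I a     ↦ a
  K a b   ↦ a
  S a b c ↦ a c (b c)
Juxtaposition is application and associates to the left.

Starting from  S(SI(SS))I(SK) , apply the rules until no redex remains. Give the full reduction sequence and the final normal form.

Answer: normal form = SK  (in 6 steps)

Derivation:
  start: S(SI(SS))I(SK)
  [1] SI(SS)(SK)(I(SK))
  [2] I(SK)(SS(SK))(I(SK))
  [3] SK(SS(SK))(I(SK))
  [4] K(I(SK))(SS(SK)(I(SK)))
  [5] I(SK)
  [6] SK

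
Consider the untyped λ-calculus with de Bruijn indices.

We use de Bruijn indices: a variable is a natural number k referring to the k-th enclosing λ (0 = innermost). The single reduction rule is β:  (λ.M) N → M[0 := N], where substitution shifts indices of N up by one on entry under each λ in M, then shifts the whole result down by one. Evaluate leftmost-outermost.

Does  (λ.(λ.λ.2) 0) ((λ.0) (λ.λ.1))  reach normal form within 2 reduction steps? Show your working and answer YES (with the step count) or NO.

Answer: NO — after 2 steps the term is λ.(λ.0) (λ.λ.1), not yet normal

Reduction:
  start: (λ.(λ.λ.2) 0) ((λ.0) (λ.λ.1))
  step 1: (λ.λ.(λ.0) (λ.λ.1)) ((λ.0) (λ.λ.1))
  step 2: λ.(λ.0) (λ.λ.1)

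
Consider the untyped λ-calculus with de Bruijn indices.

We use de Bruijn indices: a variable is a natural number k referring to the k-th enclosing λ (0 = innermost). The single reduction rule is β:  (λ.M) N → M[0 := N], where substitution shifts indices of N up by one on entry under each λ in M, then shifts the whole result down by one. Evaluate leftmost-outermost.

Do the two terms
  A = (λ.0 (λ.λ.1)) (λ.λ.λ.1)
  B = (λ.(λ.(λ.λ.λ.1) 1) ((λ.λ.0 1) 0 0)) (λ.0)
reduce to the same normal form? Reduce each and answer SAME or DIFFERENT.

Answer: SAME — A ⇓ λ.λ.1, B ⇓ λ.λ.1

Reduction:
Term A:
  start: (λ.0 (λ.λ.1)) (λ.λ.λ.1)
  step 1: (λ.λ.λ.1) (λ.λ.1)
  step 2: λ.λ.1

Term B:
  start: (λ.(λ.(λ.λ.λ.1) 1) ((λ.λ.0 1) 0 0)) (λ.0)
  step 1: (λ.(λ.λ.λ.1) (λ.0)) ((λ.λ.0 1) (λ.0) (λ.0))
  step 2: (λ.λ.λ.1) (λ.0)
  step 3: λ.λ.1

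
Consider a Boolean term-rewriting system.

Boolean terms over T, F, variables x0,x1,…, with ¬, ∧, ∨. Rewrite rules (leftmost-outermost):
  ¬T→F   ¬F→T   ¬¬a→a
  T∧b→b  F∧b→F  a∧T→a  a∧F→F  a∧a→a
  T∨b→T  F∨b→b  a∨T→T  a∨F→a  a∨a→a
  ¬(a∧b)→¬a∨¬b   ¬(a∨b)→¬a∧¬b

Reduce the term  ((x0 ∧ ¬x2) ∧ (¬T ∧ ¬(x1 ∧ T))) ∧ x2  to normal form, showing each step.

  start: ((x0 ∧ ¬x2) ∧ (¬T ∧ ¬(x1 ∧ T))) ∧ x2
  [1] ((x0 ∧ ¬x2) ∧ (F ∧ ¬(x1 ∧ T))) ∧ x2
  [2] ((x0 ∧ ¬x2) ∧ F) ∧ x2
  [3] F ∧ x2
  [4] F

Answer: normal form = F  (in 4 steps)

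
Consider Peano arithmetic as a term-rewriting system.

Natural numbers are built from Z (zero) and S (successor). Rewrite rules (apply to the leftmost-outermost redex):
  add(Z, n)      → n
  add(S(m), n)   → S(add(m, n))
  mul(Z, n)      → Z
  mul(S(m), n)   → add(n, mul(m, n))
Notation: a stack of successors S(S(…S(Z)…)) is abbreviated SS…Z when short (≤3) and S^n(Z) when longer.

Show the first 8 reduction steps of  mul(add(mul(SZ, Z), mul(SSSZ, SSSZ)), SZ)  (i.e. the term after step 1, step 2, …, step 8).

  start: mul(add(mul(SZ, Z), mul(SSSZ, SSSZ)), SZ)
  step 1: mul(add(add(Z, mul(Z, Z)), mul(SSSZ, SSSZ)), SZ)
  step 2: mul(add(mul(Z, Z), mul(SSSZ, SSSZ)), SZ)
  step 3: mul(add(Z, mul(SSSZ, SSSZ)), SZ)
  step 4: mul(mul(SSSZ, SSSZ), SZ)
  step 5: mul(add(SSSZ, mul(SSZ, SSSZ)), SZ)
  step 6: mul(S(add(SSZ, mul(SSZ, SSSZ))), SZ)
  step 7: add(SZ, mul(add(SSZ, mul(SSZ, SSSZ)), SZ))
  step 8: S(add(Z, mul(add(SSZ, mul(SSZ, SSSZ)), SZ)))

Answer: after 8 steps: S(add(Z, mul(add(SSZ, mul(SSZ, SSSZ)), SZ)))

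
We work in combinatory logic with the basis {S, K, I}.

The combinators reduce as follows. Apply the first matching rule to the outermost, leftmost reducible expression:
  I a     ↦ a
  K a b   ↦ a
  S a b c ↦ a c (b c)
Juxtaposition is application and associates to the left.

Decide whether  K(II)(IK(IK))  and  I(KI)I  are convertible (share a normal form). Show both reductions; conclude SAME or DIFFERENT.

Answer: SAME — A ⇓ I, B ⇓ I

Reduction:
Term A:
  start: K(II)(IK(IK))
  [1] II
  [2] I

Term B:
  start: I(KI)I
  [1] KII
  [2] I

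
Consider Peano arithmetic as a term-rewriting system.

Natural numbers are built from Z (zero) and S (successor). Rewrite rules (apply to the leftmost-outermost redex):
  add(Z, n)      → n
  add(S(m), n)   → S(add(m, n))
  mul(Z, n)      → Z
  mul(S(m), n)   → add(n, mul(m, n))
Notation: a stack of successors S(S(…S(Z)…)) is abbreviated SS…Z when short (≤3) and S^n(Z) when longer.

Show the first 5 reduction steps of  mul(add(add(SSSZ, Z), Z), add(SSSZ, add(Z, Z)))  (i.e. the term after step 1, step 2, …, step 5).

Answer: after 5 steps: S(add(add(SSZ, add(Z, Z)), mul(add(add(SSZ, Z), Z), add(SSSZ, add(Z, Z)))))

Reduction:
  start: mul(add(add(SSSZ, Z), Z), add(SSSZ, add(Z, Z)))
  →1  mul(add(S(add(SSZ, Z)), Z), add(SSSZ, add(Z, Z)))
  →2  mul(S(add(add(SSZ, Z), Z)), add(SSSZ, add(Z, Z)))
  →3  add(add(SSSZ, add(Z, Z)), mul(add(add(SSZ, Z), Z), add(SSSZ, add(Z, Z))))
  →4  add(S(add(SSZ, add(Z, Z))), mul(add(add(SSZ, Z), Z), add(SSSZ, add(Z, Z))))
  →5  S(add(add(SSZ, add(Z, Z)), mul(add(add(SSZ, Z), Z), add(SSSZ, add(Z, Z)))))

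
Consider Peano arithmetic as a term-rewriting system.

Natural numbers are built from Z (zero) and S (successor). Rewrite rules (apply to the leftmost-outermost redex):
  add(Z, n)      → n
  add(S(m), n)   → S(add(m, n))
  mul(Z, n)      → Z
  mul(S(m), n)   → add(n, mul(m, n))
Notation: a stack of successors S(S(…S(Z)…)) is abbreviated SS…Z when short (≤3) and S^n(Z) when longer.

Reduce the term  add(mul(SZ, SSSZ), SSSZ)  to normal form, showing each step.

  start: add(mul(SZ, SSSZ), SSSZ)
  →1  add(add(SSSZ, mul(Z, SSSZ)), SSSZ)
  →2  add(S(add(SSZ, mul(Z, SSSZ))), SSSZ)
  →3  S(add(add(SSZ, mul(Z, SSSZ)), SSSZ))
  →4  S(add(S(add(SZ, mul(Z, SSSZ))), SSSZ))
  →5  S(S(add(add(SZ, mul(Z, SSSZ)), SSSZ)))
  →6  S(S(add(S(add(Z, mul(Z, SSSZ))), SSSZ)))
  →7  S(S(S(add(add(Z, mul(Z, SSSZ)), SSSZ))))
  →8  S(S(S(add(mul(Z, SSSZ), SSSZ))))
  →9  S(S(S(add(Z, SSSZ))))
  →10  S^6(Z)

Answer: normal form = S^6(Z)  (in 10 steps)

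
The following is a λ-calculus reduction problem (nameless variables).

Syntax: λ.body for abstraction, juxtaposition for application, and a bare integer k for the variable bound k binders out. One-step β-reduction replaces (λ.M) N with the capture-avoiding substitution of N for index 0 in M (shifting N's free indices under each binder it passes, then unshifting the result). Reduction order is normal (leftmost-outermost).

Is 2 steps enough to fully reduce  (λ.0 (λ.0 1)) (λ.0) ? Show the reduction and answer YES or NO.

Answer: YES — reaches normal form λ.0 (λ.0) in 2 ≤ 2 steps

Derivation:
  start: (λ.0 (λ.0 1)) (λ.0)
  [1] (λ.0) (λ.0 (λ.0))
  [2] λ.0 (λ.0)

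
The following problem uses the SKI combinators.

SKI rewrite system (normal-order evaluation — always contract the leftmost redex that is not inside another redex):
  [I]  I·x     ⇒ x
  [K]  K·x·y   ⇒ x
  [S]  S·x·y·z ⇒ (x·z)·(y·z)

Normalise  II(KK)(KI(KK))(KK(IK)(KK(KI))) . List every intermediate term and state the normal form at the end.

  start: II(KK)(KI(KK))(KK(IK)(KK(KI)))
  [1] I(KK)(KI(KK))(KK(IK)(KK(KI)))
  [2] KK(KI(KK))(KK(IK)(KK(KI)))
  [3] K(KK(IK)(KK(KI)))
  [4] K(K(KK(KI)))
  [5] K(KK)

Answer: normal form = K(KK)  (in 5 steps)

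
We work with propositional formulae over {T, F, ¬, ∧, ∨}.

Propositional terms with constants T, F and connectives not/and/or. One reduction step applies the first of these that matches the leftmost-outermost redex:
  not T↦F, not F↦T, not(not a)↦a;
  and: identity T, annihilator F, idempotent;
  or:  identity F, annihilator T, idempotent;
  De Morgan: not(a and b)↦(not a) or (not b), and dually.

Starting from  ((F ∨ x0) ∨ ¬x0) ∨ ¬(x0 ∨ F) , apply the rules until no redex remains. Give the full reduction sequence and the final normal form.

  start: ((F ∨ x0) ∨ ¬x0) ∨ ¬(x0 ∨ F)
  step 1: (x0 ∨ ¬x0) ∨ ¬(x0 ∨ F)
  step 2: (x0 ∨ ¬x0) ∨ (¬x0 ∧ ¬F)
  step 3: (x0 ∨ ¬x0) ∨ (¬x0 ∧ T)
  step 4: (x0 ∨ ¬x0) ∨ ¬x0

Answer: normal form = (x0 ∨ ¬x0) ∨ ¬x0  (in 4 steps)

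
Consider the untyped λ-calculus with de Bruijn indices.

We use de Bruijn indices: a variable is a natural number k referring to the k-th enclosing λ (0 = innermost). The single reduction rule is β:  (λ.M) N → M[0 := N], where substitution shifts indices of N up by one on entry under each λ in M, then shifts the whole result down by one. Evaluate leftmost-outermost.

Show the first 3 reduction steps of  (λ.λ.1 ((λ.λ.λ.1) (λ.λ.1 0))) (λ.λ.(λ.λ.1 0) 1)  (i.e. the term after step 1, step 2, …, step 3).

Answer: after 3 steps: λ.λ.λ.(λ.λ.λ.1) (λ.λ.1 0) 0

Working:
  start: (λ.λ.1 ((λ.λ.λ.1) (λ.λ.1 0))) (λ.λ.(λ.λ.1 0) 1)
  →1  λ.(λ.λ.(λ.λ.1 0) 1) ((λ.λ.λ.1) (λ.λ.1 0))
  →2  λ.λ.(λ.λ.1 0) ((λ.λ.λ.1) (λ.λ.1 0))
  →3  λ.λ.λ.(λ.λ.λ.1) (λ.λ.1 0) 0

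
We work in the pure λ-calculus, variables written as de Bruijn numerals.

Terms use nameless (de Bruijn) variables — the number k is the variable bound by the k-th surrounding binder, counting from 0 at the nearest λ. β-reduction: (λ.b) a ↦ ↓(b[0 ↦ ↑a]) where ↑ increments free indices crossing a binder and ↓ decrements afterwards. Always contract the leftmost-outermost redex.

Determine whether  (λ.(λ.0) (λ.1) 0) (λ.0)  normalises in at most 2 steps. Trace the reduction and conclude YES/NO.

Answer: NO — after 2 steps the term is (λ.λ.0) (λ.0), not yet normal

Working:
  start: (λ.(λ.0) (λ.1) 0) (λ.0)
  →1  (λ.0) (λ.λ.0) (λ.0)
  →2  (λ.λ.0) (λ.0)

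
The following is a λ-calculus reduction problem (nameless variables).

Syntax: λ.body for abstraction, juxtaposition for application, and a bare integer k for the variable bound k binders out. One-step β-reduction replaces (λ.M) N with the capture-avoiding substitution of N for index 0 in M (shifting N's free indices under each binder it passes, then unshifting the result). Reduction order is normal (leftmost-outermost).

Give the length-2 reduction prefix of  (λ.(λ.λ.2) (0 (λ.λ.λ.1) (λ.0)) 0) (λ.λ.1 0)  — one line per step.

  start: (λ.(λ.λ.2) (0 (λ.λ.λ.1) (λ.0)) 0) (λ.λ.1 0)
  [1] (λ.λ.λ.λ.1 0) ((λ.λ.1 0) (λ.λ.λ.1) (λ.0)) (λ.λ.1 0)
  [2] (λ.λ.λ.1 0) (λ.λ.1 0)

Answer: after 2 steps: (λ.λ.λ.1 0) (λ.λ.1 0)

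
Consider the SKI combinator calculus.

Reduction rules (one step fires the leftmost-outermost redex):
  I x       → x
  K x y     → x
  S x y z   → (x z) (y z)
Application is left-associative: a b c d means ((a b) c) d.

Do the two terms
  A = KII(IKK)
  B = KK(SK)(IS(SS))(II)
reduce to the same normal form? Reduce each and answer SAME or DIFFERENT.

Answer: DIFFERENT — A ⇓ KK, B ⇓ S(SS)

Derivation:
Term A:
  start: KII(IKK)
  →1  I(IKK)
  →2  IKK
  →3  KK

Term B:
  start: KK(SK)(IS(SS))(II)
  →1  K(IS(SS))(II)
  →2  IS(SS)
  →3  S(SS)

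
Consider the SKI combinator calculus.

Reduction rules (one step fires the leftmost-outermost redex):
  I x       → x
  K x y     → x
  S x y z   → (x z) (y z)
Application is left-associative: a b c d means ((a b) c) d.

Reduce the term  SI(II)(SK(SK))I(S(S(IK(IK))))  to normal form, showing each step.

  start: SI(II)(SK(SK))I(S(S(IK(IK))))
  [1] I(SK(SK))(II(SK(SK)))I(S(S(IK(IK))))
  [2] SK(SK)(II(SK(SK)))I(S(S(IK(IK))))
  [3] K(II(SK(SK)))(SK(II(SK(SK))))I(S(S(IK(IK))))
  [4] II(SK(SK))I(S(S(IK(IK))))
  [5] I(SK(SK))I(S(S(IK(IK))))
  [6] SK(SK)I(S(S(IK(IK))))
  [7] KI(SKI)(S(S(IK(IK))))
  [8] I(S(S(IK(IK))))
  [9] S(S(IK(IK)))
  [10] S(S(K(IK)))
  [11] S(S(KK))

Answer: normal form = S(S(KK))  (in 11 steps)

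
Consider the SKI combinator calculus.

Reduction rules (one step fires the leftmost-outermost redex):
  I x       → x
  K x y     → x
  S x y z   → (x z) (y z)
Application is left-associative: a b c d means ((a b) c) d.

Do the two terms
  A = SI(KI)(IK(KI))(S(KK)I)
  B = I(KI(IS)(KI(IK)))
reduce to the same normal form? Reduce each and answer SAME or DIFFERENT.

Answer: SAME — A ⇓ I, B ⇓ I

Derivation:
Term A:
  start: SI(KI)(IK(KI))(S(KK)I)
  [1] I(IK(KI))(KI(IK(KI)))(S(KK)I)
  [2] IK(KI)(KI(IK(KI)))(S(KK)I)
  [3] K(KI)(KI(IK(KI)))(S(KK)I)
  [4] KI(S(KK)I)
  [5] I

Term B:
  start: I(KI(IS)(KI(IK)))
  [1] KI(IS)(KI(IK))
  [2] I(KI(IK))
  [3] KI(IK)
  [4] I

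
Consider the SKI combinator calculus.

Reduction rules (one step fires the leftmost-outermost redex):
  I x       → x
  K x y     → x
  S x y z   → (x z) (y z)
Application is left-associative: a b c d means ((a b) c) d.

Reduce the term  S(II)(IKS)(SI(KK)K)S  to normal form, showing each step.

Answer: normal form = KS  (in 7 steps)

Reduction:
  start: S(II)(IKS)(SI(KK)K)S
  →1  II(SI(KK)K)(IKS(SI(KK)K))S
  →2  I(SI(KK)K)(IKS(SI(KK)K))S
  →3  SI(KK)K(IKS(SI(KK)K))S
  →4  IK(KKK)(IKS(SI(KK)K))S
  →5  K(KKK)(IKS(SI(KK)K))S
  →6  KKKS
  →7  KS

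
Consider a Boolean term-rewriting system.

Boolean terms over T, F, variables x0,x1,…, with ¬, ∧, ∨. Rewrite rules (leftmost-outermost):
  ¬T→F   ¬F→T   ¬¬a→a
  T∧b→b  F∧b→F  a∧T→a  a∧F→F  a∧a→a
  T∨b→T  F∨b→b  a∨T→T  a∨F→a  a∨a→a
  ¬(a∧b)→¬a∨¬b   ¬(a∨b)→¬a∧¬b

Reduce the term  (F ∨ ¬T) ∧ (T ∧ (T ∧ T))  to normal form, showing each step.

Answer: normal form = F  (in 3 steps)

Derivation:
  start: (F ∨ ¬T) ∧ (T ∧ (T ∧ T))
  →1  ¬T ∧ (T ∧ (T ∧ T))
  →2  F ∧ (T ∧ (T ∧ T))
  →3  F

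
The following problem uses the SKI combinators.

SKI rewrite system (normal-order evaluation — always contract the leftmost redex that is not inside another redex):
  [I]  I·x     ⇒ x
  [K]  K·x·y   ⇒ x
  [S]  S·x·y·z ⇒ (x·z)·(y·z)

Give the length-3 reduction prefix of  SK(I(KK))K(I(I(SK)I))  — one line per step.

Answer: after 3 steps: K(I(SK)I)

Derivation:
  start: SK(I(KK))K(I(I(SK)I))
  →1  KK(I(KK)K)(I(I(SK)I))
  →2  K(I(I(SK)I))
  →3  K(I(SK)I)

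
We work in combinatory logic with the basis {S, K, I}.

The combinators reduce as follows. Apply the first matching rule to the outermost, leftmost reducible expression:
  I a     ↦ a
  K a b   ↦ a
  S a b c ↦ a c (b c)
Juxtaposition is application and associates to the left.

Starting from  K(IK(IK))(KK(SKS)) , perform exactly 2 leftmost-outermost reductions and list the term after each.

Answer: after 2 steps: K(IK)

Derivation:
  start: K(IK(IK))(KK(SKS))
  →1  IK(IK)
  →2  K(IK)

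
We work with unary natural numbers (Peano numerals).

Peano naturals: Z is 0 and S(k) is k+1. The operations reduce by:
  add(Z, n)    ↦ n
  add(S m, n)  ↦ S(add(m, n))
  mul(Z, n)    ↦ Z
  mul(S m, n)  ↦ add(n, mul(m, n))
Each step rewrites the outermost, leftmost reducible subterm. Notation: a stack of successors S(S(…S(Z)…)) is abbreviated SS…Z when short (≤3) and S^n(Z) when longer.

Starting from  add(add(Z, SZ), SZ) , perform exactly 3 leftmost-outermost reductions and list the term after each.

Answer: after 3 steps: SSZ

Working:
  start: add(add(Z, SZ), SZ)
  [1] add(SZ, SZ)
  [2] S(add(Z, SZ))
  [3] SSZ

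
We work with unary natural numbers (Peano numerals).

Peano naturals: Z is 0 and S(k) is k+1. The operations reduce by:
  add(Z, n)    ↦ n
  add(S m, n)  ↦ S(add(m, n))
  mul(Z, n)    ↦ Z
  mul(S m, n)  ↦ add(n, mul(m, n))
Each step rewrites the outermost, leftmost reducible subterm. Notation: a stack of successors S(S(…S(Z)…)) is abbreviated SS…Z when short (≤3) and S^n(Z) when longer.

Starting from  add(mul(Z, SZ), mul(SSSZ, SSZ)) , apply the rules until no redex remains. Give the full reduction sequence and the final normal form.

Answer: normal form = S^6(Z)  (in 15 steps)

Derivation:
  start: add(mul(Z, SZ), mul(SSSZ, SSZ))
  [1] add(Z, mul(SSSZ, SSZ))
  [2] mul(SSSZ, SSZ)
  [3] add(SSZ, mul(SSZ, SSZ))
  [4] S(add(SZ, mul(SSZ, SSZ)))
  [5] S(S(add(Z, mul(SSZ, SSZ))))
  [6] S(S(mul(SSZ, SSZ)))
  [7] S(S(add(SSZ, mul(SZ, SSZ))))
  [8] S(S(S(add(SZ, mul(SZ, SSZ)))))
  [9] S(S(S(S(add(Z, mul(SZ, SSZ))))))
  [10] S(S(S(S(mul(SZ, SSZ)))))
  [11] S(S(S(S(add(SSZ, mul(Z, SSZ))))))
  [12] S(S(S(S(S(add(SZ, mul(Z, SSZ)))))))
  [13] S(S(S(S(S(S(add(Z, mul(Z, SSZ))))))))
  [14] S(S(S(S(S(S(mul(Z, SSZ)))))))
  [15] S^6(Z)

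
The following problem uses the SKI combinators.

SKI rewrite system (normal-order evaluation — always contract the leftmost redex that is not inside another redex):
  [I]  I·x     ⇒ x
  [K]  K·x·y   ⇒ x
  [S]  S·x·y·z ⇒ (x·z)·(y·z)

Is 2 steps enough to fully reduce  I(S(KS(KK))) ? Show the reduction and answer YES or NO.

Answer: YES — reaches normal form SS in 2 ≤ 2 steps

Reduction:
  start: I(S(KS(KK)))
  step 1: S(KS(KK))
  step 2: SS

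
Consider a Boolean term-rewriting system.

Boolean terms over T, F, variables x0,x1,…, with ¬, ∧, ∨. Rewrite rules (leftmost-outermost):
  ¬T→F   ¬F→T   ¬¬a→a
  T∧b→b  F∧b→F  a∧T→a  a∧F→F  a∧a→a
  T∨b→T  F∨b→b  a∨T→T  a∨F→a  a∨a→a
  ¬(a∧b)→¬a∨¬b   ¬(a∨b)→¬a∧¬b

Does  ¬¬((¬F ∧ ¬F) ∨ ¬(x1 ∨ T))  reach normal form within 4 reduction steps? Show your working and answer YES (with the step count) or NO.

  start: ¬¬((¬F ∧ ¬F) ∨ ¬(x1 ∨ T))
  [1] (¬F ∧ ¬F) ∨ ¬(x1 ∨ T)
  [2] ¬F ∨ ¬(x1 ∨ T)
  [3] T ∨ ¬(x1 ∨ T)
  [4] T

Answer: YES — reaches normal form T in 4 ≤ 4 steps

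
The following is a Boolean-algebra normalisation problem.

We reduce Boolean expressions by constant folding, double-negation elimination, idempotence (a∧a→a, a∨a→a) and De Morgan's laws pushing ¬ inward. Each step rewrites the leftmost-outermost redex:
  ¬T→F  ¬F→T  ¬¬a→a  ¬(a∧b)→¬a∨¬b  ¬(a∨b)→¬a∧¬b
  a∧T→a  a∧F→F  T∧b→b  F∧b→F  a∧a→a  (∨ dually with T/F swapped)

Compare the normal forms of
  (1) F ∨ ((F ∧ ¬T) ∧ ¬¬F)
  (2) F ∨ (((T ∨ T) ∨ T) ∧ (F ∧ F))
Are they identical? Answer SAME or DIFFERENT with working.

Term A:
  start: F ∨ ((F ∧ ¬T) ∧ ¬¬F)
  step 1: (F ∧ ¬T) ∧ ¬¬F
  step 2: F ∧ ¬¬F
  step 3: F

Term B:
  start: F ∨ (((T ∨ T) ∨ T) ∧ (F ∧ F))
  step 1: ((T ∨ T) ∨ T) ∧ (F ∧ F)
  step 2: T ∧ (F ∧ F)
  step 3: F ∧ F
  step 4: F

Answer: SAME — A ⇓ F, B ⇓ F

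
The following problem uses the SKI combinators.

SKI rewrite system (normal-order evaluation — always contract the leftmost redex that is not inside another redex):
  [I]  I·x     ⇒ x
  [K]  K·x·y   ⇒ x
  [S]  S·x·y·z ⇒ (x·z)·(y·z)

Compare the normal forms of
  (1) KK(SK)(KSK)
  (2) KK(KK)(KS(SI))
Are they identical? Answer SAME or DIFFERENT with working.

Term A:
  start: KK(SK)(KSK)
  →1  K(KSK)
  →2  KS

Term B:
  start: KK(KK)(KS(SI))
  →1  K(KS(SI))
  →2  KS

Answer: SAME — A ⇓ KS, B ⇓ KS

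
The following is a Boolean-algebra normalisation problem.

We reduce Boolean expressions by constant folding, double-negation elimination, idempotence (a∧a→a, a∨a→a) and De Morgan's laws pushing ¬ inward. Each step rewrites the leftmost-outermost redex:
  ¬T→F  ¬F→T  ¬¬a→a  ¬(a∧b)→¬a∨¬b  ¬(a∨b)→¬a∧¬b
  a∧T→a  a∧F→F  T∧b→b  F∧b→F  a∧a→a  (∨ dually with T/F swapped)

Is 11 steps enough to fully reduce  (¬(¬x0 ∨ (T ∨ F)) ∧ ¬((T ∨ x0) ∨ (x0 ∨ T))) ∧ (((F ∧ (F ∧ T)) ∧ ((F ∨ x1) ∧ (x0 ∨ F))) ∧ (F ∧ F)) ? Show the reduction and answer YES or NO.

Answer: YES — reaches normal form F in 8 ≤ 11 steps

Working:
  start: (¬(¬x0 ∨ (T ∨ F)) ∧ ¬((T ∨ x0) ∨ (x0 ∨ T))) ∧ (((F ∧ (F ∧ T)) ∧ ((F ∨ x1) ∧ (x0 ∨ F))) ∧ (F ∧ F))
  [1] ((¬¬x0 ∧ ¬(T ∨ F)) ∧ ¬((T ∨ x0) ∨ (x0 ∨ T))) ∧ (((F ∧ (F ∧ T)) ∧ ((F ∨ x1) ∧ (x0 ∨ F))) ∧ (F ∧ F))
  [2] ((x0 ∧ ¬(T ∨ F)) ∧ ¬((T ∨ x0) ∨ (x0 ∨ T))) ∧ (((F ∧ (F ∧ T)) ∧ ((F ∨ x1) ∧ (x0 ∨ F))) ∧ (F ∧ F))
  [3] ((x0 ∧ (¬T ∧ ¬F)) ∧ ¬((T ∨ x0) ∨ (x0 ∨ T))) ∧ (((F ∧ (F ∧ T)) ∧ ((F ∨ x1) ∧ (x0 ∨ F))) ∧ (F ∧ F))
  [4] ((x0 ∧ (F ∧ ¬F)) ∧ ¬((T ∨ x0) ∨ (x0 ∨ T))) ∧ (((F ∧ (F ∧ T)) ∧ ((F ∨ x1) ∧ (x0 ∨ F))) ∧ (F ∧ F))
  [5] ((x0 ∧ F) ∧ ¬((T ∨ x0) ∨ (x0 ∨ T))) ∧ (((F ∧ (F ∧ T)) ∧ ((F ∨ x1) ∧ (x0 ∨ F))) ∧ (F ∧ F))
  [6] (F ∧ ¬((T ∨ x0) ∨ (x0 ∨ T))) ∧ (((F ∧ (F ∧ T)) ∧ ((F ∨ x1) ∧ (x0 ∨ F))) ∧ (F ∧ F))
  [7] F ∧ (((F ∧ (F ∧ T)) ∧ ((F ∨ x1) ∧ (x0 ∨ F))) ∧ (F ∧ F))
  [8] F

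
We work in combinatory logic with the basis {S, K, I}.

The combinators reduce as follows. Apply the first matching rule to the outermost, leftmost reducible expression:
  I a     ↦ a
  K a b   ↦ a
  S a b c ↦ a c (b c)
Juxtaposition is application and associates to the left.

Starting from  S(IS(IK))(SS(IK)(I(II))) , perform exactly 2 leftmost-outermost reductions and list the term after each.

Answer: after 2 steps: S(SK)(SS(IK)(I(II)))

Reduction:
  start: S(IS(IK))(SS(IK)(I(II)))
  step 1: S(S(IK))(SS(IK)(I(II)))
  step 2: S(SK)(SS(IK)(I(II)))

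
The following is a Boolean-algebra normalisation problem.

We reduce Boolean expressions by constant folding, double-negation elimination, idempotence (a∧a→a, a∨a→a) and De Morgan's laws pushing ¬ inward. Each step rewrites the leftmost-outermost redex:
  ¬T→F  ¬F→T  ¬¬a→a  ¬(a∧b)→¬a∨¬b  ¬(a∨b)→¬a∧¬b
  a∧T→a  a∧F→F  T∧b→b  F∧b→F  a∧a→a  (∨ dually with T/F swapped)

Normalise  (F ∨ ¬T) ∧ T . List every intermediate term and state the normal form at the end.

Answer: normal form = F  (in 3 steps)

Derivation:
  start: (F ∨ ¬T) ∧ T
  [1] F ∨ ¬T
  [2] ¬T
  [3] F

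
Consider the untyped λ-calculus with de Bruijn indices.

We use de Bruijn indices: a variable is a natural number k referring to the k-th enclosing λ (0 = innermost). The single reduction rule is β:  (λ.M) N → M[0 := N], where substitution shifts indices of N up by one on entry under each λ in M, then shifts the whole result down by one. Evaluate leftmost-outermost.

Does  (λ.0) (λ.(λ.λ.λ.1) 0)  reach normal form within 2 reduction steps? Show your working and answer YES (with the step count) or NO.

Answer: YES — reaches normal form λ.λ.λ.1 in 2 ≤ 2 steps

Derivation:
  start: (λ.0) (λ.(λ.λ.λ.1) 0)
  step 1: λ.(λ.λ.λ.1) 0
  step 2: λ.λ.λ.1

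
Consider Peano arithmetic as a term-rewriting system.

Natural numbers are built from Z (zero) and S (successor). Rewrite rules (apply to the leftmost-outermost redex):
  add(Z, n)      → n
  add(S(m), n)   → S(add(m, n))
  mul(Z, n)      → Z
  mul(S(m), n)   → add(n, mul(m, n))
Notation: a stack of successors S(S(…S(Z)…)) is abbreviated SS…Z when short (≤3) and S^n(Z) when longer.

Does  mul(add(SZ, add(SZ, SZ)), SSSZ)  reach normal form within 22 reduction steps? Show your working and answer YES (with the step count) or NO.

Answer: YES — reaches normal form S^9(Z) in 20 ≤ 22 steps

Working:
  start: mul(add(SZ, add(SZ, SZ)), SSSZ)
  →1  mul(S(add(Z, add(SZ, SZ))), SSSZ)
  →2  add(SSSZ, mul(add(Z, add(SZ, SZ)), SSSZ))
  →3  S(add(SSZ, mul(add(Z, add(SZ, SZ)), SSSZ)))
  →4  S(S(add(SZ, mul(add(Z, add(SZ, SZ)), SSSZ))))
  →5  S(S(S(add(Z, mul(add(Z, add(SZ, SZ)), SSSZ)))))
  →6  S(S(S(mul(add(Z, add(SZ, SZ)), SSSZ))))
  →7  S(S(S(mul(add(SZ, SZ), SSSZ))))
  →8  S(S(S(mul(S(add(Z, SZ)), SSSZ))))
  →9  S(S(S(add(SSSZ, mul(add(Z, SZ), SSSZ)))))
  →10  S(S(S(S(add(SSZ, mul(add(Z, SZ), SSSZ))))))
  →11  S(S(S(S(S(add(SZ, mul(add(Z, SZ), SSSZ)))))))
  →12  S(S(S(S(S(S(add(Z, mul(add(Z, SZ), SSSZ))))))))
  →13  S(S(S(S(S(S(mul(add(Z, SZ), SSSZ)))))))
  →14  S(S(S(S(S(S(mul(SZ, SSSZ)))))))
  →15  S(S(S(S(S(S(add(SSSZ, mul(Z, SSSZ))))))))
  →16  S(S(S(S(S(S(S(add(SSZ, mul(Z, SSSZ)))))))))
  →17  S(S(S(S(S(S(S(S(add(SZ, mul(Z, SSSZ))))))))))
  →18  S(S(S(S(S(S(S(S(S(add(Z, mul(Z, SSSZ)))))))))))
  →19  S(S(S(S(S(S(S(S(S(mul(Z, SSSZ))))))))))
  →20  S^9(Z)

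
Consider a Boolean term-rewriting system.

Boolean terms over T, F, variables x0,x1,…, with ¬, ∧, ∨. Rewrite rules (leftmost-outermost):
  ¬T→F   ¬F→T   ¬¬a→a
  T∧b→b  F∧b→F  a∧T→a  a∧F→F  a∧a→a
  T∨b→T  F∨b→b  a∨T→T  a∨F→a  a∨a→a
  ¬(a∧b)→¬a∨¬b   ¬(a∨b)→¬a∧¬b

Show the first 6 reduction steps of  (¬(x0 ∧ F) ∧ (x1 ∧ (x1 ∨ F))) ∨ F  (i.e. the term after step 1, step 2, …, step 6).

Answer: after 6 steps: x1 ∧ x1

Reduction:
  start: (¬(x0 ∧ F) ∧ (x1 ∧ (x1 ∨ F))) ∨ F
  step 1: ¬(x0 ∧ F) ∧ (x1 ∧ (x1 ∨ F))
  step 2: (¬x0 ∨ ¬F) ∧ (x1 ∧ (x1 ∨ F))
  step 3: (¬x0 ∨ T) ∧ (x1 ∧ (x1 ∨ F))
  step 4: T ∧ (x1 ∧ (x1 ∨ F))
  step 5: x1 ∧ (x1 ∨ F)
  step 6: x1 ∧ x1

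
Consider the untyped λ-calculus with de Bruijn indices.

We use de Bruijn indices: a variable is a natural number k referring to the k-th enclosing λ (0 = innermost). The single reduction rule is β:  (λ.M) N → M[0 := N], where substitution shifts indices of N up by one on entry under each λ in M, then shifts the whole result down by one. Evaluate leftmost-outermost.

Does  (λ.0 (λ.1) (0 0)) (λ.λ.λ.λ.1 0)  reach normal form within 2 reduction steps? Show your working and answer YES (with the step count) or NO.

  start: (λ.0 (λ.1) (0 0)) (λ.λ.λ.λ.1 0)
  [1] (λ.λ.λ.λ.1 0) (λ.λ.λ.λ.λ.1 0) ((λ.λ.λ.λ.1 0) (λ.λ.λ.λ.1 0))
  [2] (λ.λ.λ.1 0) ((λ.λ.λ.λ.1 0) (λ.λ.λ.λ.1 0))

Answer: NO — after 2 steps the term is (λ.λ.λ.1 0) ((λ.λ.λ.λ.1 0) (λ.λ.λ.λ.1 0)), not yet normal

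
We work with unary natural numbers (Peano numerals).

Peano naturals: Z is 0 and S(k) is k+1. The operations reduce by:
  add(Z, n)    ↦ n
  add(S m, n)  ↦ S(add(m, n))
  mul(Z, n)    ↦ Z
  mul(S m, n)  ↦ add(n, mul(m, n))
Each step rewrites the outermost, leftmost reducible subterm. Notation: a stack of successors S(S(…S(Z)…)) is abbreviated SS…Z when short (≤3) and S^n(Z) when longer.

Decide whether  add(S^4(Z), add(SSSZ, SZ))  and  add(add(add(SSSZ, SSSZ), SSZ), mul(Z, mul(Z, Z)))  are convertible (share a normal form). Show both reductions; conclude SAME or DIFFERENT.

Term A:
  start: add(S^4(Z), add(SSSZ, SZ))
  step 1: S(add(SSSZ, add(SSSZ, SZ)))
  step 2: S(S(add(SSZ, add(SSSZ, SZ))))
  step 3: S(S(S(add(SZ, add(SSSZ, SZ)))))
  step 4: S(S(S(S(add(Z, add(SSSZ, SZ))))))
  step 5: S(S(S(S(add(SSSZ, SZ)))))
  step 6: S(S(S(S(S(add(SSZ, SZ))))))
  step 7: S(S(S(S(S(S(add(SZ, SZ)))))))
  step 8: S(S(S(S(S(S(S(add(Z, SZ))))))))
  step 9: S^8(Z)

Term B:
  start: add(add(add(SSSZ, SSSZ), SSZ), mul(Z, mul(Z, Z)))
  step 1: add(add(S(add(SSZ, SSSZ)), SSZ), mul(Z, mul(Z, Z)))
  step 2: add(S(add(add(SSZ, SSSZ), SSZ)), mul(Z, mul(Z, Z)))
  step 3: S(add(add(add(SSZ, SSSZ), SSZ), mul(Z, mul(Z, Z))))
  step 4: S(add(add(S(add(SZ, SSSZ)), SSZ), mul(Z, mul(Z, Z))))
  step 5: S(add(S(add(add(SZ, SSSZ), SSZ)), mul(Z, mul(Z, Z))))
  step 6: S(S(add(add(add(SZ, SSSZ), SSZ), mul(Z, mul(Z, Z)))))
  step 7: S(S(add(add(S(add(Z, SSSZ)), SSZ), mul(Z, mul(Z, Z)))))
  step 8: S(S(add(S(add(add(Z, SSSZ), SSZ)), mul(Z, mul(Z, Z)))))
  step 9: S(S(S(add(add(add(Z, SSSZ), SSZ), mul(Z, mul(Z, Z))))))
  step 10: S(S(S(add(add(SSSZ, SSZ), mul(Z, mul(Z, Z))))))
  step 11: S(S(S(add(S(add(SSZ, SSZ)), mul(Z, mul(Z, Z))))))
  step 12: S(S(S(S(add(add(SSZ, SSZ), mul(Z, mul(Z, Z)))))))
  step 13: S(S(S(S(add(S(add(SZ, SSZ)), mul(Z, mul(Z, Z)))))))
  step 14: S(S(S(S(S(add(add(SZ, SSZ), mul(Z, mul(Z, Z))))))))
  step 15: S(S(S(S(S(add(S(add(Z, SSZ)), mul(Z, mul(Z, Z))))))))
  step 16: S(S(S(S(S(S(add(add(Z, SSZ), mul(Z, mul(Z, Z)))))))))
  step 17: S(S(S(S(S(S(add(SSZ, mul(Z, mul(Z, Z)))))))))
  step 18: S(S(S(S(S(S(S(add(SZ, mul(Z, mul(Z, Z))))))))))
  step 19: S(S(S(S(S(S(S(S(add(Z, mul(Z, mul(Z, Z)))))))))))
  step 20: S(S(S(S(S(S(S(S(mul(Z, mul(Z, Z))))))))))
  step 21: S^8(Z)

Answer: SAME — A ⇓ S^8(Z), B ⇓ S^8(Z)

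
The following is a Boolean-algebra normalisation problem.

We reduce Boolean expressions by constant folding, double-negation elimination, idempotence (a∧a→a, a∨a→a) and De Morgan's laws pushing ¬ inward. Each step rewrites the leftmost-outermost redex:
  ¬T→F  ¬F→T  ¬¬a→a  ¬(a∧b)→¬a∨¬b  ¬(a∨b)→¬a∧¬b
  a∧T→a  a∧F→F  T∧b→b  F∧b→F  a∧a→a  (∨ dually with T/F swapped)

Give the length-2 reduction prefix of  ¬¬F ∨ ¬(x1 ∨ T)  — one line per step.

Answer: after 2 steps: ¬(x1 ∨ T)

Reduction:
  start: ¬¬F ∨ ¬(x1 ∨ T)
  step 1: F ∨ ¬(x1 ∨ T)
  step 2: ¬(x1 ∨ T)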